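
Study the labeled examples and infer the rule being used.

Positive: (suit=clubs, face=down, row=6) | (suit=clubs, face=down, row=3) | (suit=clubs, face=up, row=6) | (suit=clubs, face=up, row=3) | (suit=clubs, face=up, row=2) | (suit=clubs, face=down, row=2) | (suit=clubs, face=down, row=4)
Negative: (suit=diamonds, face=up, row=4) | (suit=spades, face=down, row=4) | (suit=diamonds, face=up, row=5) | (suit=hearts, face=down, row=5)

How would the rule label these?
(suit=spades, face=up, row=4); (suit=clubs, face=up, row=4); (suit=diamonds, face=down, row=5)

Negative, Positive, Negative

Looking at the examples, the only property every 'Positive' case has and every 'Negative' case lacks is: suit is clubs.
Negative: (suit=spades, face=up, row=4), since suit is spades.
Positive: (suit=clubs, face=up, row=4), since suit is clubs.
Negative: (suit=diamonds, face=down, row=5), since suit is diamonds.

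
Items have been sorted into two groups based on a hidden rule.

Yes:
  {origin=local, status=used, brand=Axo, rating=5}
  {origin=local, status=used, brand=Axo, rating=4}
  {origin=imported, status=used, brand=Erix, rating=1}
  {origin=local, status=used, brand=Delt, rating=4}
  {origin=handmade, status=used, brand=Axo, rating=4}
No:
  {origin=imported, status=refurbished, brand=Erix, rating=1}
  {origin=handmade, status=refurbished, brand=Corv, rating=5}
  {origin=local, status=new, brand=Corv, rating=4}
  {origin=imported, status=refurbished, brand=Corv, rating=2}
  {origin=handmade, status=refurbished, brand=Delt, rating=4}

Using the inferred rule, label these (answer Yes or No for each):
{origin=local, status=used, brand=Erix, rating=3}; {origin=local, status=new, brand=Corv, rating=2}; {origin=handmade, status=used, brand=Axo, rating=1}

The common property of the 'Yes' items is: status is used. No 'No' item has it.

Yes, No, Yes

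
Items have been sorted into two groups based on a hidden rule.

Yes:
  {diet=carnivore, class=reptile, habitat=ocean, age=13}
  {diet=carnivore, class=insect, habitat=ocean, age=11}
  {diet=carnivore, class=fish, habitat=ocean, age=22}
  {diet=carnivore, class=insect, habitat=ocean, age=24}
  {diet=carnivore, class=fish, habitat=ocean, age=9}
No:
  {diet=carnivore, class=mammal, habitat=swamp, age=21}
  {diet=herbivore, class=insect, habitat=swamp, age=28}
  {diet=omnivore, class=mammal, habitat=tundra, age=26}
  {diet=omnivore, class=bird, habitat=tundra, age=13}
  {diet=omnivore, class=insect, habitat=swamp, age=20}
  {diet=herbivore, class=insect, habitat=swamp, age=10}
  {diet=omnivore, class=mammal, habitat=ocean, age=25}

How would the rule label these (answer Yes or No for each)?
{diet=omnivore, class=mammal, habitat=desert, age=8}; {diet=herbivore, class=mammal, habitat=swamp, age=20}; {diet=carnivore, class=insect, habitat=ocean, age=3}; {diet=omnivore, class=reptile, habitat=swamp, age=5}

No, No, Yes, No

The pattern is that an item is 'Yes' exactly when: diet is carnivore AND habitat is ocean.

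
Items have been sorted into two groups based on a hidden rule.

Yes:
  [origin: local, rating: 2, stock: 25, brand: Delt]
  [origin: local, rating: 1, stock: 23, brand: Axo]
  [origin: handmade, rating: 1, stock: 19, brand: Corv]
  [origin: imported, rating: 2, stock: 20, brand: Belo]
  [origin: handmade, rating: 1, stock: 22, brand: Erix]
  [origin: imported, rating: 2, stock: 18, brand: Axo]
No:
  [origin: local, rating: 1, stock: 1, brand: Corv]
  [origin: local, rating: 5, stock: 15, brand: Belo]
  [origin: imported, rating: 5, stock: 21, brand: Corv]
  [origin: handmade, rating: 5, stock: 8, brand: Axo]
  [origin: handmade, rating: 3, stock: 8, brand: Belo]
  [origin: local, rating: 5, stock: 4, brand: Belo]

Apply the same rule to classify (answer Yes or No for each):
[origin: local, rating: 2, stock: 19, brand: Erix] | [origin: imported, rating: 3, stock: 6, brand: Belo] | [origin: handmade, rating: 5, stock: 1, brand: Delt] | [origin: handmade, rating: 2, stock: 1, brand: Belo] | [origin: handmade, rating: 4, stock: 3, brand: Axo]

Yes, No, No, No, No

The rule appears to be: rating ≤ 2 AND stock ≥ 4.
[origin: local, rating: 2, stock: 19, brand: Erix] → rating = 2, stock = 19 → Yes. [origin: imported, rating: 3, stock: 6, brand: Belo] → rating = 3, stock = 6 → No. [origin: handmade, rating: 5, stock: 1, brand: Delt] → rating = 5, stock = 1 → No. [origin: handmade, rating: 2, stock: 1, brand: Belo] → rating = 2, stock = 1 → No. [origin: handmade, rating: 4, stock: 3, brand: Axo] → rating = 4, stock = 3 → No.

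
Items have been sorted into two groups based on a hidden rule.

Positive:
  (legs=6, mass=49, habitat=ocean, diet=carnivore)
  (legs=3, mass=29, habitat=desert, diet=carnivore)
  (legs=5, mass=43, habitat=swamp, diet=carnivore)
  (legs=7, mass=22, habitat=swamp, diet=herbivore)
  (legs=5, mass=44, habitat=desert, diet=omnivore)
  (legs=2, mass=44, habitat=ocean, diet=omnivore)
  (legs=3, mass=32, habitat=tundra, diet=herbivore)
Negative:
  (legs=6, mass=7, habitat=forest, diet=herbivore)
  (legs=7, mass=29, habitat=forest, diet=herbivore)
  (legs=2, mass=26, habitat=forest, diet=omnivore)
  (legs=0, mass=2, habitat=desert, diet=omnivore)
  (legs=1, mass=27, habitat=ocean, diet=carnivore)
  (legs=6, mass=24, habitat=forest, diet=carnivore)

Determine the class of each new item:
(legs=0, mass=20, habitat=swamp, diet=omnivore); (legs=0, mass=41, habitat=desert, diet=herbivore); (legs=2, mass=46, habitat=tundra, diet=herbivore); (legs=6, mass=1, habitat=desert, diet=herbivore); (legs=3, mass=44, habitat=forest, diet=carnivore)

Rule: habitat is not forest AND legs ≥ 2. This holds for each 'Positive' example and fails for each 'Negative' one.
(legs=0, mass=20, habitat=swamp, diet=omnivore) → habitat is swamp, legs = 0 → Negative. (legs=0, mass=41, habitat=desert, diet=herbivore) → habitat is desert, legs = 0 → Negative. (legs=2, mass=46, habitat=tundra, diet=herbivore) → habitat is tundra, legs = 2 → Positive. (legs=6, mass=1, habitat=desert, diet=herbivore) → habitat is desert, legs = 6 → Positive. (legs=3, mass=44, habitat=forest, diet=carnivore) → habitat is forest, legs = 3 → Negative.

Negative, Negative, Positive, Positive, Negative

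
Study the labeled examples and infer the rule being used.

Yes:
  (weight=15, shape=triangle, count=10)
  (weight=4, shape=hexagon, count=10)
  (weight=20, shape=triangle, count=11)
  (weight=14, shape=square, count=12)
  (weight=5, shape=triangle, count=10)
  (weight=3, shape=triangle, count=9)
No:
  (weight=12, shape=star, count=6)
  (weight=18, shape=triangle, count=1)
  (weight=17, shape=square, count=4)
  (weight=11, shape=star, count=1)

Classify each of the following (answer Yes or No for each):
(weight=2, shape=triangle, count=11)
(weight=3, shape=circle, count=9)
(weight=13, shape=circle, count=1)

Yes, Yes, No

The pattern is that an item is 'Yes' exactly when: count ≥ 9.
(weight=2, shape=triangle, count=11): count = 11 — passes, so Yes. (weight=3, shape=circle, count=9): count = 9 — passes, so Yes. (weight=13, shape=circle, count=1): count = 1 — fails this test, so No.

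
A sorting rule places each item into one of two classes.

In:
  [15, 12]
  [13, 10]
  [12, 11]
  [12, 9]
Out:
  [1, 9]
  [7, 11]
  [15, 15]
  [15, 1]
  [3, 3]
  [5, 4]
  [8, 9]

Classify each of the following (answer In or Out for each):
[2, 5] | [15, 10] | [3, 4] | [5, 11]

The classifier is using: sum ≥ 18 AND sum is odd.
Out: [2, 5], since 2+5 = 7. In: [15, 10], since 15+10 = 25. Out: [3, 4], since 3+4 = 7. Out: [5, 11], since 5+11 = 16.

Out, In, Out, Out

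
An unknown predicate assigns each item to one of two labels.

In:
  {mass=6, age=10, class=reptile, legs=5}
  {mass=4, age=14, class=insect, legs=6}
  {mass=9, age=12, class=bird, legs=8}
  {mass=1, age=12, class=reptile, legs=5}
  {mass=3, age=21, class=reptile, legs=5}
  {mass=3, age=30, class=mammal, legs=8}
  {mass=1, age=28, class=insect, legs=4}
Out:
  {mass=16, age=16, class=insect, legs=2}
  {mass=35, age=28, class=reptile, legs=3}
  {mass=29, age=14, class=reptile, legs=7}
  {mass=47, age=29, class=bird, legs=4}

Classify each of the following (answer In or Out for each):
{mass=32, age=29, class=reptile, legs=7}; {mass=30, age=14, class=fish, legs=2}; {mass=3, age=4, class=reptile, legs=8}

The simplest hypothesis consistent with all the labels is: mass ≤ 9.

Out, Out, In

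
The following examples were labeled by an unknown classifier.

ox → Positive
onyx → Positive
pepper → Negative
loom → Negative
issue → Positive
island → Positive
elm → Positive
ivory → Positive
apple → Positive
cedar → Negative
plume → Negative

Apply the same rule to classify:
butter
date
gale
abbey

Negative, Negative, Negative, Positive

Checking candidate rules against both groups, what survives is: starts with a vowel.
butter: Negative (starts with 'b').
date: Negative (starts with 'd').
gale: Negative (starts with 'g').
abbey: Positive (starts with 'a').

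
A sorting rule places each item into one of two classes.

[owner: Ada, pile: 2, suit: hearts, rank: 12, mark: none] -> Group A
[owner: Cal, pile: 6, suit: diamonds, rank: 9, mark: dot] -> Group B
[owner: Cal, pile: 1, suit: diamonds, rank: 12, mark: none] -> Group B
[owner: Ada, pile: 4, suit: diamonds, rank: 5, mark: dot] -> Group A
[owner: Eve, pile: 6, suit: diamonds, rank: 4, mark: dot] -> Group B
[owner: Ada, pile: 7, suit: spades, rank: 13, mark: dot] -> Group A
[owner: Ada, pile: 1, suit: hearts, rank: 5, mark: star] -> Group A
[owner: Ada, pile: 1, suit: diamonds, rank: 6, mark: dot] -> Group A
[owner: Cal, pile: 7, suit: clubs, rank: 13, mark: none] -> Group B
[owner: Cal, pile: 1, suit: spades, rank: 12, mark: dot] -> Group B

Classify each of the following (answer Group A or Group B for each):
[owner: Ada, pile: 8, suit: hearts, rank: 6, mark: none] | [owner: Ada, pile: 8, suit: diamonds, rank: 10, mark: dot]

The classifier is using: owner is Ada.
[owner: Ada, pile: 8, suit: hearts, rank: 6, mark: none]: owner is Ada — satisfies this, so Group A.
[owner: Ada, pile: 8, suit: diamonds, rank: 10, mark: dot]: owner is Ada — satisfies this, so Group A.

Group A, Group A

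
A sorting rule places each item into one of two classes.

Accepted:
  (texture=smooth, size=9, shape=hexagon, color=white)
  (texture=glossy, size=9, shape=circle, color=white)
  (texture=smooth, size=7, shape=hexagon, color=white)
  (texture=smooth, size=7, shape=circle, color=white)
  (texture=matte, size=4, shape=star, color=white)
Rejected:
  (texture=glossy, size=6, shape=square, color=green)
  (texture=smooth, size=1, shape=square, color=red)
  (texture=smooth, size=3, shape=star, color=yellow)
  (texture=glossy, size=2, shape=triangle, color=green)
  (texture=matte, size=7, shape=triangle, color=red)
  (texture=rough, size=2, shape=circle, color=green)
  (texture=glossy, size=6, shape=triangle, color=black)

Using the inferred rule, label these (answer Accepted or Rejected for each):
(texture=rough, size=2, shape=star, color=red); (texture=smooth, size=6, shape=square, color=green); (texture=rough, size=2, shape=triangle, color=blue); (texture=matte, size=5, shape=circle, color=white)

All 'Accepted' examples share one property — color is white — and every 'Rejected' example lacks it.
(texture=rough, size=2, shape=star, color=red): color is red — doesn't match, so Rejected.
(texture=smooth, size=6, shape=square, color=green): color is green — doesn't match, so Rejected.
(texture=rough, size=2, shape=triangle, color=blue): color is blue — doesn't match, so Rejected.
(texture=matte, size=5, shape=circle, color=white): color is white — meets the rule, so Accepted.

Rejected, Rejected, Rejected, Accepted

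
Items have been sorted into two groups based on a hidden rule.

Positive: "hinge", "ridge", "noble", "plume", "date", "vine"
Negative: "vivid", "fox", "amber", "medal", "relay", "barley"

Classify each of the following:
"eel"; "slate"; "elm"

Negative, Positive, Negative

All 'Positive' examples share one property — ends with 'e' — and every 'Negative' example lacks it.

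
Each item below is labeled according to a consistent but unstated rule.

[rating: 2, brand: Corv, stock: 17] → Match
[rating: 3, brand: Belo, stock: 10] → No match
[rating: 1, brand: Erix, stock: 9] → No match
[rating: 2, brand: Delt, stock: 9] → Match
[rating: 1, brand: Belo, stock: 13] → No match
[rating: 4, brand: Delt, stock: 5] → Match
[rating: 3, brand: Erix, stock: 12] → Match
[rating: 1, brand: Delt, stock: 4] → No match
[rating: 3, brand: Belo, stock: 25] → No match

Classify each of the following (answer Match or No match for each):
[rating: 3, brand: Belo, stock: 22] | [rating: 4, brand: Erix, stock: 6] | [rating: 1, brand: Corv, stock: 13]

A rule that fits every label: brand is not Belo AND rating ≥ 2 — true of each 'Match' example, false of each 'No match' one.
No match: [rating: 3, brand: Belo, stock: 22], since brand is Belo, rating = 3. Match: [rating: 4, brand: Erix, stock: 6], since brand is Erix, rating = 4. No match: [rating: 1, brand: Corv, stock: 13], since brand is Corv, rating = 1.

No match, Match, No match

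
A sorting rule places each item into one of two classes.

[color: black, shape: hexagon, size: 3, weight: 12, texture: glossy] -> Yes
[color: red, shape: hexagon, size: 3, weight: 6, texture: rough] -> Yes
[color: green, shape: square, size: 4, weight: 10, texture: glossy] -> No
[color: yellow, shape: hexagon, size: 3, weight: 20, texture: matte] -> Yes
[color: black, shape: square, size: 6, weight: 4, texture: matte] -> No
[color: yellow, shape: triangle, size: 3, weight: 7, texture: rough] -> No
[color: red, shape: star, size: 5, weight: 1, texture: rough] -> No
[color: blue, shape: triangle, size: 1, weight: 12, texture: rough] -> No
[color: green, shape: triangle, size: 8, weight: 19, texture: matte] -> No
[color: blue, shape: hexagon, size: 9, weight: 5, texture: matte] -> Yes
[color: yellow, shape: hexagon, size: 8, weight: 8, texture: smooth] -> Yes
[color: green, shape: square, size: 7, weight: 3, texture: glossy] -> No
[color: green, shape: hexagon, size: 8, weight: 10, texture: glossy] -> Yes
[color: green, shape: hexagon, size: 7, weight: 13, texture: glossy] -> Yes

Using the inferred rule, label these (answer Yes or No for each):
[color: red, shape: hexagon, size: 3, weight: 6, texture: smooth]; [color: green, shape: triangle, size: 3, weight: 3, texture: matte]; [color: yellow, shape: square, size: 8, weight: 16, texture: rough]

Comparing the two groups points to one rule — shape is hexagon.

Yes, No, No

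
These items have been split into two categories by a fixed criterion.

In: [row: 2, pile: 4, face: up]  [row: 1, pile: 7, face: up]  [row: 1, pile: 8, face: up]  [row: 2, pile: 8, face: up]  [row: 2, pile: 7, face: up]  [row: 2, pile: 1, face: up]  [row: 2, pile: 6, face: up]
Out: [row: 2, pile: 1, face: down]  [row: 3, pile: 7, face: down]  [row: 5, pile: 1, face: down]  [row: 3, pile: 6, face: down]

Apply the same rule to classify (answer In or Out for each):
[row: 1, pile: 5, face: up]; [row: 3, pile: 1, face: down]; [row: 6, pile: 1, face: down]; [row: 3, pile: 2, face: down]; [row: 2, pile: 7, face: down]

In, Out, Out, Out, Out

The classifier is using: face is up.
[row: 1, pile: 5, face: up] → face is up → In.
[row: 3, pile: 1, face: down] → face is down → Out.
[row: 6, pile: 1, face: down] → face is down → Out.
[row: 3, pile: 2, face: down] → face is down → Out.
[row: 2, pile: 7, face: down] → face is down → Out.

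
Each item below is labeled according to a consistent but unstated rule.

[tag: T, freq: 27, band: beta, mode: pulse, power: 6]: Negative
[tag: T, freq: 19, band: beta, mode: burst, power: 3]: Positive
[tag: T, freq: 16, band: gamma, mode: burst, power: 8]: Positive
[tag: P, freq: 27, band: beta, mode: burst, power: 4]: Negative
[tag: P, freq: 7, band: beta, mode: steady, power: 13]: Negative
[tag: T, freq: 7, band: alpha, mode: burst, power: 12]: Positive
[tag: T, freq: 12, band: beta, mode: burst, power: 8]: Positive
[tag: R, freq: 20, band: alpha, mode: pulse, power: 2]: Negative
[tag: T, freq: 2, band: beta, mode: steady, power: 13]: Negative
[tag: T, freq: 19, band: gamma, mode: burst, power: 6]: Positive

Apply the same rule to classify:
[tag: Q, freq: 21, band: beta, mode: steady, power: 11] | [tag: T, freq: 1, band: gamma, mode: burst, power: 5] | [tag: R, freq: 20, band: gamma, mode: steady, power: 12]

The common property of the 'Positive' items is: mode is burst AND tag is T. No 'Negative' item has it.
[tag: Q, freq: 21, band: beta, mode: steady, power: 11]: mode is steady, tag is Q — doesn't qualify, so Negative.
[tag: T, freq: 1, band: gamma, mode: burst, power: 5]: mode is burst, tag is T — meets the rule, so Positive.
[tag: R, freq: 20, band: gamma, mode: steady, power: 12]: mode is steady, tag is R — doesn't qualify, so Negative.

Negative, Positive, Negative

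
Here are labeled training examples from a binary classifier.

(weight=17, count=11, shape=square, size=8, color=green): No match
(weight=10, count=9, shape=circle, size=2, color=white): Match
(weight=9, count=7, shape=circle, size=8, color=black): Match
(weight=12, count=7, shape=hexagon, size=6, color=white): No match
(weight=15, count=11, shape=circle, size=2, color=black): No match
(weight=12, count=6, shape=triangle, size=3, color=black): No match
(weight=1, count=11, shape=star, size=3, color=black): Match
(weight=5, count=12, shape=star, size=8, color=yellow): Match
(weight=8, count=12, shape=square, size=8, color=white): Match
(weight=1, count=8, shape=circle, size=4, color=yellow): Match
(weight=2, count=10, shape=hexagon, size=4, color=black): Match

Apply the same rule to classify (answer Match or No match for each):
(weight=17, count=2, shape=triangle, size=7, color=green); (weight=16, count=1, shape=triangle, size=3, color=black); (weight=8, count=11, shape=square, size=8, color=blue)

No match, No match, Match

Rule: weight ≤ 10. This holds for each 'Match' example and fails for each 'No match' one.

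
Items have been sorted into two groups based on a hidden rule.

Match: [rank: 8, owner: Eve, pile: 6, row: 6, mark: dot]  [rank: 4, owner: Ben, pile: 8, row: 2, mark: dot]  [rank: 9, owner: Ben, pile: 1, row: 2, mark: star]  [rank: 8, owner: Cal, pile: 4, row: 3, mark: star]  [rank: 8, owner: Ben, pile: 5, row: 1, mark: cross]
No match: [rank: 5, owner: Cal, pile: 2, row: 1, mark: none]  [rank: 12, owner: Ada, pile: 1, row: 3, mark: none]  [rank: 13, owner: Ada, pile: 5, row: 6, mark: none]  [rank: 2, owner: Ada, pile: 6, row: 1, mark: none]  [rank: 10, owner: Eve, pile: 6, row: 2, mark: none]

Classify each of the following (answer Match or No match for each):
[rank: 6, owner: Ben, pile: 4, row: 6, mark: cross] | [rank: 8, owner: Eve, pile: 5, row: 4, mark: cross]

Match, Match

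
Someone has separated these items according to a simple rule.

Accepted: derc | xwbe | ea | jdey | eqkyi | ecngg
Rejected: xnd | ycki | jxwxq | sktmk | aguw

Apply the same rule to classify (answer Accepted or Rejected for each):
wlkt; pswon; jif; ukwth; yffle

Rejected, Rejected, Rejected, Rejected, Accepted

One predicate separates the groups cleanly: contains 'e'.
wlkt: Rejected (no 'e'). pswon: Rejected (no 'e'). jif: Rejected (no 'e'). ukwth: Rejected (no 'e'). yffle: Accepted (has 'e').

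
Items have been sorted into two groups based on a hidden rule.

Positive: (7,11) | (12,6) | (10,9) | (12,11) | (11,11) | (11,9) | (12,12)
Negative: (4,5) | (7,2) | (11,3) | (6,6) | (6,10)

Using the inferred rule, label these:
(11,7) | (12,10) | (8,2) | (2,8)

Positive, Positive, Negative, Negative

The classifier is using: sum ≥ 18.
Positive: (11,7), since 11+7 = 18.
Positive: (12,10), since 12+10 = 22.
Negative: (8,2), since 8+2 = 10.
Negative: (2,8), since 2+8 = 10.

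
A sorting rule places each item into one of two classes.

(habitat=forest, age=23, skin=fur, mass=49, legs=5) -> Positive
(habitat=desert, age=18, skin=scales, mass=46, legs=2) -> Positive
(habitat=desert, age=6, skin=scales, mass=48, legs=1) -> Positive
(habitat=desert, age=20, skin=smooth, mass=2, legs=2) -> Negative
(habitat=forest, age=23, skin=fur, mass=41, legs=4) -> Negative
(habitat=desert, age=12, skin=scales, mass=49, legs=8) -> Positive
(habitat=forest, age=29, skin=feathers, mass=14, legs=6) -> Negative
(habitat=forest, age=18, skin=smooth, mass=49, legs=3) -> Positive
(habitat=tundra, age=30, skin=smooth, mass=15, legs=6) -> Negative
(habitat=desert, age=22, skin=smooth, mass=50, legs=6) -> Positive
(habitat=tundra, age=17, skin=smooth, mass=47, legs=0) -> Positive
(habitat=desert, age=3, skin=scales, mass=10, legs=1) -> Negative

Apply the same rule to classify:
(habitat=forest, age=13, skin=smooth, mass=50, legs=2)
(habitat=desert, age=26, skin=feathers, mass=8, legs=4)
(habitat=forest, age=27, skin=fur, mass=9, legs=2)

Positive, Negative, Negative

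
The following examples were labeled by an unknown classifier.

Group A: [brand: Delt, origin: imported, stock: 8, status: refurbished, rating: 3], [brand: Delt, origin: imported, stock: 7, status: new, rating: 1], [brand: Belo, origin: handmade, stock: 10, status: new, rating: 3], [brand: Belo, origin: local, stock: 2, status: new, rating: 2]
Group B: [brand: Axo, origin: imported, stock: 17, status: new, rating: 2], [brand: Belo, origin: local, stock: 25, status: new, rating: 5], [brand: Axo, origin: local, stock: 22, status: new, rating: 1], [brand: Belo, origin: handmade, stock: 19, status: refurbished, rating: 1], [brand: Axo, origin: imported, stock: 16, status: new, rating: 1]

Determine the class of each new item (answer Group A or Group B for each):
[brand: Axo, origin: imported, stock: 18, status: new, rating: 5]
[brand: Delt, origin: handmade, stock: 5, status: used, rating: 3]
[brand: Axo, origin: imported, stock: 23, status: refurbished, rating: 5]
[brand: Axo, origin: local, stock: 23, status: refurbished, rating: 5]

The classifier is using: stock ≤ 10.
[brand: Axo, origin: imported, stock: 18, status: new, rating: 5]: stock = 18 — lacks this property, so Group B. [brand: Delt, origin: handmade, stock: 5, status: used, rating: 3]: stock = 5 — matches, so Group A. [brand: Axo, origin: imported, stock: 23, status: refurbished, rating: 5]: stock = 23 — lacks this property, so Group B. [brand: Axo, origin: local, stock: 23, status: refurbished, rating: 5]: stock = 23 — lacks this property, so Group B.

Group B, Group A, Group B, Group B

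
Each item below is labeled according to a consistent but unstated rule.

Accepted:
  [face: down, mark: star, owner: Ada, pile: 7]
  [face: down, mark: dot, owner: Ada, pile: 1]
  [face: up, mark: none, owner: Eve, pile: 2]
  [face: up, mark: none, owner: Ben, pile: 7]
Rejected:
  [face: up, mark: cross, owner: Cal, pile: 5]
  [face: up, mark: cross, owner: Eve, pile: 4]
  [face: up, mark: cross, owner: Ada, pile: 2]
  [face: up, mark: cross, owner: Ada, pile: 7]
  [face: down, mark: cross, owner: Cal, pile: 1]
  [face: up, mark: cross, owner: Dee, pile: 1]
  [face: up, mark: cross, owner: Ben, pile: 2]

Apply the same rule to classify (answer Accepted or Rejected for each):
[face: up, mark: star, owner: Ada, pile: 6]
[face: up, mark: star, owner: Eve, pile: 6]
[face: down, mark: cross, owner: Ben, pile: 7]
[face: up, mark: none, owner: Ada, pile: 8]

'Accepted' ⟺ mark is not cross.

Accepted, Accepted, Rejected, Accepted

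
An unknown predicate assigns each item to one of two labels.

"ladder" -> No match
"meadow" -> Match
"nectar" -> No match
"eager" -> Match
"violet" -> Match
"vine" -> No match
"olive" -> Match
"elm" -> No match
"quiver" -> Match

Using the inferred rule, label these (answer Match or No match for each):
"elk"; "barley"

No match, No match

The distinguishing property — has ≥ 3 vowels — holds for all the 'Match' cases and none of the 'No match' cases.
"elk" → 1 vowel → No match.
"barley" → 2 vowels → No match.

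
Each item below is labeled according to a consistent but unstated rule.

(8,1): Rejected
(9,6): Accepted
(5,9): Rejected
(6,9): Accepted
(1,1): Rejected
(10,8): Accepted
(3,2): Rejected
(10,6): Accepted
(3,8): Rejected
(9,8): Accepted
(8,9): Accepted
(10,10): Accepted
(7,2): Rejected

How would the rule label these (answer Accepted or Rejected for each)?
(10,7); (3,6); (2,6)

Accepted, Rejected, Rejected

The common property of the 'Accepted' items is: sum ≥ 15. No 'Rejected' item has it.
(10,7): 10+7 = 17, satisfies this → Accepted. (3,6): 3+6 = 9, does not pass → Rejected. (2,6): 2+6 = 8, does not pass → Rejected.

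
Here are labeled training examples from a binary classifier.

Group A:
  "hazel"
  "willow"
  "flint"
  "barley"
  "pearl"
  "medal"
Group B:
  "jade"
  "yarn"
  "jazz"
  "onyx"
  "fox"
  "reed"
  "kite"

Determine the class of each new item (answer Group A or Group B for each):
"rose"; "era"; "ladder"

Group B, Group B, Group A

'Group A' ⟺ contains 'l'.
"rose": no 'l', does not fit → Group B.
"era": no 'l', does not fit → Group B.
"ladder": has 'l', matches → Group A.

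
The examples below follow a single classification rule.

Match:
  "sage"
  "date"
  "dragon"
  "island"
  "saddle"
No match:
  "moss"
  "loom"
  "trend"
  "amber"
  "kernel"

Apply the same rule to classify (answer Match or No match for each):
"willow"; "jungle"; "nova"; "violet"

No match, No match, Match, No match

The simplest hypothesis consistent with all the labels is: even length AND contains 'a'.
No match: "willow", since length 6, no 'a'. No match: "jungle", since length 6, no 'a'. Match: "nova", since length 4, has 'a'. No match: "violet", since length 6, no 'a'.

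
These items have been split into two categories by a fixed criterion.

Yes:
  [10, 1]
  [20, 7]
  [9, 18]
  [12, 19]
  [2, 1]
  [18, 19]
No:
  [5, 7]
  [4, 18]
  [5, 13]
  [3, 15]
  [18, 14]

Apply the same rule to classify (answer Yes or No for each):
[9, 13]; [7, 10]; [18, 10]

No, Yes, No

The rule appears to be: sum is odd.
[9, 13]: 9+13 = 22 — doesn't match, so No. [7, 10]: 7+10 = 17 — satisfies this, so Yes. [18, 10]: 18+10 = 28 — doesn't match, so No.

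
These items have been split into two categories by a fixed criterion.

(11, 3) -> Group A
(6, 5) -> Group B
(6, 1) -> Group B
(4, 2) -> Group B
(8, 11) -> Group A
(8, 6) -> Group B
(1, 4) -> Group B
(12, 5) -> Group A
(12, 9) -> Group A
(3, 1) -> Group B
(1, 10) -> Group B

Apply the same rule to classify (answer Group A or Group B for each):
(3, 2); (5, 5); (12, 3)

A rule that fits every label: max ≥ 11 — true of each 'Group A' example, false of each 'Group B' one.
Group B: (3, 2), since max 3. Group B: (5, 5), since max 5. Group A: (12, 3), since max 12.

Group B, Group B, Group A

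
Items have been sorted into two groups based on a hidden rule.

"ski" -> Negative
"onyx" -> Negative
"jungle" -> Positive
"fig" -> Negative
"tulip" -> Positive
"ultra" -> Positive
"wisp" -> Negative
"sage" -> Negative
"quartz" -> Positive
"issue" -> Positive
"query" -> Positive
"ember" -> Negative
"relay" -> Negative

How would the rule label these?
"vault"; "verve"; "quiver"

Positive, Negative, Positive

Checking candidate rules against both groups, what survives is: contains 'u'.
"vault": has 'u', matches → Positive.
"verve": no 'u', does not satisfy this → Negative.
"quiver": has 'u', matches → Positive.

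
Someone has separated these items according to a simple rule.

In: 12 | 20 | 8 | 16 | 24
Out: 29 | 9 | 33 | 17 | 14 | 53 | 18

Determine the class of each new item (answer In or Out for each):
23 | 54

Out, Out

The common property of the 'In' items is: multiple of 4. No 'Out' item has it.
23 — 23 = 4·5 + 3, hence Out. 54 — 54 = 4·13 + 2, hence Out.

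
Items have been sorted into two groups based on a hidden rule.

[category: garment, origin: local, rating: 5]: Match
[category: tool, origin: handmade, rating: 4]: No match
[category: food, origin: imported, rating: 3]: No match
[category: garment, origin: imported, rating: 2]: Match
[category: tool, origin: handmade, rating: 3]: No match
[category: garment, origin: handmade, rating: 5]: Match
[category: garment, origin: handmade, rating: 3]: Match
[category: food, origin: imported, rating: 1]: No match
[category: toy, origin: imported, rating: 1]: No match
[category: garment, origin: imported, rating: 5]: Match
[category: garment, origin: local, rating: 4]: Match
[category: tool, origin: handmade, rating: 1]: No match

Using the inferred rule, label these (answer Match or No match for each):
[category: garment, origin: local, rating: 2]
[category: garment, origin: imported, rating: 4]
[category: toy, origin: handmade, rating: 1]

Comparing the two groups points to one rule — category is garment.
Match: [category: garment, origin: local, rating: 2], since category is garment. Match: [category: garment, origin: imported, rating: 4], since category is garment. No match: [category: toy, origin: handmade, rating: 1], since category is toy.

Match, Match, No match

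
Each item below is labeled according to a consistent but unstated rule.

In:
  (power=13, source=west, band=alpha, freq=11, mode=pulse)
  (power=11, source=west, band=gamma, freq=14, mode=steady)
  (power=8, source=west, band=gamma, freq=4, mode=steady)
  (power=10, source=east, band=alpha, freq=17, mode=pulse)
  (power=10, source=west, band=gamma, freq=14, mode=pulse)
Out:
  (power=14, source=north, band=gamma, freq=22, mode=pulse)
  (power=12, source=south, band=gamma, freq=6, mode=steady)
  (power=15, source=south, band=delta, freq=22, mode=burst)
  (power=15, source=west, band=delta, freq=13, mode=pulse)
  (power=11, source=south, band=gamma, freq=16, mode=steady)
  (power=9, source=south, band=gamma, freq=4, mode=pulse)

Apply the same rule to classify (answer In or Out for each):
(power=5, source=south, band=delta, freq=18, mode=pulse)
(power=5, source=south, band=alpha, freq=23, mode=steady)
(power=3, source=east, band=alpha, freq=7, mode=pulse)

Out, Out, In

The rule appears to be: source is not south AND power ≤ 13.
(power=5, source=south, band=delta, freq=18, mode=pulse): Out (source is south, power = 5). (power=5, source=south, band=alpha, freq=23, mode=steady): Out (source is south, power = 5). (power=3, source=east, band=alpha, freq=7, mode=pulse): In (source is east, power = 3).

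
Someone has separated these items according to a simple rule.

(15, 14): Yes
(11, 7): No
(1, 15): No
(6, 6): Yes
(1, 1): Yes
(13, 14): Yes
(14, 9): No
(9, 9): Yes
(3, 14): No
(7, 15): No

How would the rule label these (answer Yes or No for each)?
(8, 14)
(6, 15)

No, No

All 'Yes' examples share one property — |first − second| ≤ 1 — and every 'No' example lacks it.
(8, 14): |8−14| = 6 — doesn't qualify, so No. (6, 15): |6−15| = 9 — doesn't qualify, so No.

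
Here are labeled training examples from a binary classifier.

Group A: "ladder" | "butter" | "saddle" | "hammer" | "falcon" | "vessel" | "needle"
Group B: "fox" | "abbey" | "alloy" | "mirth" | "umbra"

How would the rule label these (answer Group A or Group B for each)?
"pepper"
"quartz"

Group A, Group A

The distinguishing property — even length — holds for all the 'Group A' cases and none of the 'Group B' cases.
Group A: "pepper", since length 6. Group A: "quartz", since length 6.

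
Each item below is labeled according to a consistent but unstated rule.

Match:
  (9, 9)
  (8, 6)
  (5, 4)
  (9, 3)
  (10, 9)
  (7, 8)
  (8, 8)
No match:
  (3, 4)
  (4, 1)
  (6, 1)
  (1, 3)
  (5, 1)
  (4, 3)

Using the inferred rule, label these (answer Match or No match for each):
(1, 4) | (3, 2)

No match, No match

The rule appears to be: sum ≥ 9.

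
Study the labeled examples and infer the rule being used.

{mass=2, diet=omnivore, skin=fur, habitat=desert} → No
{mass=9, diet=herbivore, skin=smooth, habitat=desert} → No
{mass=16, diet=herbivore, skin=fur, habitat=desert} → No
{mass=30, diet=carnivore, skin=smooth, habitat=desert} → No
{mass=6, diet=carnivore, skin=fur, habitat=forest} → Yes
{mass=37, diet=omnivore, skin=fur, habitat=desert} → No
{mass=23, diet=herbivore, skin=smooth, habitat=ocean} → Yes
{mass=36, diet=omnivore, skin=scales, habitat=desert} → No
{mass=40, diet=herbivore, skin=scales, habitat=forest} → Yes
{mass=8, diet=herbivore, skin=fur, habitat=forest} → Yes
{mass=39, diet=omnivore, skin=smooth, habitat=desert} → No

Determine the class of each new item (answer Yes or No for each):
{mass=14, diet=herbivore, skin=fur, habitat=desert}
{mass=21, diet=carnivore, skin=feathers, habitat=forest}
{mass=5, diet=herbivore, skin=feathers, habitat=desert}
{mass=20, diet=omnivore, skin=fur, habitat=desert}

Rule: habitat is not desert. This holds for each 'Yes' example and fails for each 'No' one.
{mass=14, diet=herbivore, skin=fur, habitat=desert} — habitat is desert, hence No. {mass=21, diet=carnivore, skin=feathers, habitat=forest} — habitat is forest, hence Yes. {mass=5, diet=herbivore, skin=feathers, habitat=desert} — habitat is desert, hence No. {mass=20, diet=omnivore, skin=fur, habitat=desert} — habitat is desert, hence No.

No, Yes, No, No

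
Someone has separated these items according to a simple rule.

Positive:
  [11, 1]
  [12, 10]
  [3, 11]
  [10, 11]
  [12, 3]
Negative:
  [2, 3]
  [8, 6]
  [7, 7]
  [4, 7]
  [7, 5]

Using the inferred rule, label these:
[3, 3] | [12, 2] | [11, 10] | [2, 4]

Negative, Positive, Positive, Negative

Rule: max ≥ 10. This holds for each 'Positive' example and fails for each 'Negative' one.
Negative: [3, 3], since max 3. Positive: [12, 2], since max 12. Positive: [11, 10], since max 11. Negative: [2, 4], since max 4.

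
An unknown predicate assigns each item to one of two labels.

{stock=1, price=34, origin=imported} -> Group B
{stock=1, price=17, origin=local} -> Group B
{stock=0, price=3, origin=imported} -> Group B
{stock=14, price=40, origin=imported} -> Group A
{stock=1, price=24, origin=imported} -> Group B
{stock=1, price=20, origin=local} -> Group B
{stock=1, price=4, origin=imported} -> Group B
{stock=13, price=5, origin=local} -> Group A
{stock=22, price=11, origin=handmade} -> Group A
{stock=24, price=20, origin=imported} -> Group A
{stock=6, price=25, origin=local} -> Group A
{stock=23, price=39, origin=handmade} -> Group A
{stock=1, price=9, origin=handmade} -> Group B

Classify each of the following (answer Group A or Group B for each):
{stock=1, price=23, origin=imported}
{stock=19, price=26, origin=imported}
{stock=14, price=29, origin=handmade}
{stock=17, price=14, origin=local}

Group B, Group A, Group A, Group A

All 'Group A' examples share one property — stock ≥ 6 — and every 'Group B' example lacks it.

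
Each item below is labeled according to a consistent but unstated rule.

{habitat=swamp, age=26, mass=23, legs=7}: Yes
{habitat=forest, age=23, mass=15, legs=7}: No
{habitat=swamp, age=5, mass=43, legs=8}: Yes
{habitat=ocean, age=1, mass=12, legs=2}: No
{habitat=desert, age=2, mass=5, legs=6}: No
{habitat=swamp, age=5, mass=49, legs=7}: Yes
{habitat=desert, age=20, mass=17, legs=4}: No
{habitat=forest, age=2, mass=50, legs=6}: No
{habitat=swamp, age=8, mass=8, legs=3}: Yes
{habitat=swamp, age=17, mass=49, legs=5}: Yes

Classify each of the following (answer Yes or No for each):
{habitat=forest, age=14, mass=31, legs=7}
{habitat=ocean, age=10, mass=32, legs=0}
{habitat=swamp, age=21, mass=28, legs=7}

No, No, Yes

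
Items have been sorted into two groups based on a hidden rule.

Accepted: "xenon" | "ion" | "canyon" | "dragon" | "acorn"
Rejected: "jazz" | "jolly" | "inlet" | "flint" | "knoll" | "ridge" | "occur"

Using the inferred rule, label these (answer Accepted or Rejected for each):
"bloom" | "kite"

The distinguishing property — ends with 'n' — holds for all the 'Accepted' cases and none of the 'Rejected' cases.

Rejected, Rejected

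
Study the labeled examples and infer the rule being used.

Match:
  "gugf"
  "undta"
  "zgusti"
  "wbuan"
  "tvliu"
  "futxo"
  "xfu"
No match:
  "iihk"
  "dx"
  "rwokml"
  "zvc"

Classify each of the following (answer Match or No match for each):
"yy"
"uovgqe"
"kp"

No match, Match, No match

The simplest hypothesis consistent with all the labels is: contains 'u'.
"yy": no 'u' — does not satisfy this, so No match.
"uovgqe": has 'u' — checks out, so Match.
"kp": no 'u' — does not satisfy this, so No match.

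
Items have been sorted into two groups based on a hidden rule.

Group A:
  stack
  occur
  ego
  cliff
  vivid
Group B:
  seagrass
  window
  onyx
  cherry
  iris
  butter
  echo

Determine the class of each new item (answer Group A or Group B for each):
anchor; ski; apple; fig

Comparing the two groups points to one rule — odd length.
anchor: length 6 — does not satisfy this, so Group B. ski: length 3 — meets the rule, so Group A. apple: length 5 — meets the rule, so Group A. fig: length 3 — meets the rule, so Group A.

Group B, Group A, Group A, Group A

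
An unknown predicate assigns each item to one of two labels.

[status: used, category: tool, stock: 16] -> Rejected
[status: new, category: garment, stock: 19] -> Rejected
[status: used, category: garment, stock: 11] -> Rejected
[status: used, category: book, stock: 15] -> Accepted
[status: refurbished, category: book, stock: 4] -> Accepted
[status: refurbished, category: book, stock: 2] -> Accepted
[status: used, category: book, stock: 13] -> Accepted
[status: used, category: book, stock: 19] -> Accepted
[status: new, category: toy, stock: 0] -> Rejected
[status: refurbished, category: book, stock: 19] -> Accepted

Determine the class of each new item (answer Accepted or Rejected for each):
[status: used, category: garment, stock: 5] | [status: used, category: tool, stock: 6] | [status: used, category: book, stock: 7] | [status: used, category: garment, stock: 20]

The pattern is that an item is 'Accepted' exactly when: category is book.
[status: used, category: garment, stock: 5]: category is garment, doesn't match → Rejected.
[status: used, category: tool, stock: 6]: category is tool, doesn't match → Rejected.
[status: used, category: book, stock: 7]: category is book, passes → Accepted.
[status: used, category: garment, stock: 20]: category is garment, doesn't match → Rejected.

Rejected, Rejected, Accepted, Rejected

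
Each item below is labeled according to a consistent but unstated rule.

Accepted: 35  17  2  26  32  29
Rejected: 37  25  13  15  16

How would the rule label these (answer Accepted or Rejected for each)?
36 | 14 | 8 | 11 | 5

A rule that fits every label: ≡ 2 (mod 3) — true of each 'Accepted' example, false of each 'Rejected' one.
36: 36 mod 3 = 0, fails this test → Rejected. 14: 14 mod 3 = 2, passes → Accepted. 8: 8 mod 3 = 2, passes → Accepted. 11: 11 mod 3 = 2, passes → Accepted. 5: 5 mod 3 = 2, passes → Accepted.

Rejected, Accepted, Accepted, Accepted, Accepted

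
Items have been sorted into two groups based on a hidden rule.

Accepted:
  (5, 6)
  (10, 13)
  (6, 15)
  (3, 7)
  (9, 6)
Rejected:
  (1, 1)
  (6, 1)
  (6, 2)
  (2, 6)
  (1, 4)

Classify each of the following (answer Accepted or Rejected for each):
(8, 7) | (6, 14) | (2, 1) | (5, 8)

Accepted, Accepted, Rejected, Accepted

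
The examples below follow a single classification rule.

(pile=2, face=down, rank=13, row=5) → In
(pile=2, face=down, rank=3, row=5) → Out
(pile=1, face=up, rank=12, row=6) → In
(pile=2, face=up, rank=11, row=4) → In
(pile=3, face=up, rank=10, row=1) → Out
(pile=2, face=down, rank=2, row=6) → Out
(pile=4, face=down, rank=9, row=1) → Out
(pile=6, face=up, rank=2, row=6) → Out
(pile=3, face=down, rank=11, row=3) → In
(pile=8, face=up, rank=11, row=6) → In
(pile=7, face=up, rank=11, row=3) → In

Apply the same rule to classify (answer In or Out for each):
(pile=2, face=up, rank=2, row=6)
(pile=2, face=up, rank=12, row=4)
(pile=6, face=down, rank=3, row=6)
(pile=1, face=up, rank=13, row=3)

Out, In, Out, In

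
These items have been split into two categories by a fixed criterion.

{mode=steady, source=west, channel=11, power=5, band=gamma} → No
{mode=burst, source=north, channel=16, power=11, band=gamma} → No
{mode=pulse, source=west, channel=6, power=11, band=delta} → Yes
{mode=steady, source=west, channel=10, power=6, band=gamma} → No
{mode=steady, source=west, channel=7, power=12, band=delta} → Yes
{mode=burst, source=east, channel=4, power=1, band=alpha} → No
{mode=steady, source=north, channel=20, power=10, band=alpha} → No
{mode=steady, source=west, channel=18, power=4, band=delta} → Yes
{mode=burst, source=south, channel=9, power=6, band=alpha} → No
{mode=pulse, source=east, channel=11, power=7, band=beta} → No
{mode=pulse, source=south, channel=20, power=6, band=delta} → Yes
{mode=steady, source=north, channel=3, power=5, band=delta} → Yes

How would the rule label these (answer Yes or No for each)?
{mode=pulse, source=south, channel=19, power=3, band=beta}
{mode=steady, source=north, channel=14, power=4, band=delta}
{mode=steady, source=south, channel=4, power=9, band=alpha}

No, Yes, No

Looking at the examples, the only property every 'Yes' case has and every 'No' case lacks is: band is delta.
{mode=pulse, source=south, channel=19, power=3, band=beta} → band is beta → No. {mode=steady, source=north, channel=14, power=4, band=delta} → band is delta → Yes. {mode=steady, source=south, channel=4, power=9, band=alpha} → band is alpha → No.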